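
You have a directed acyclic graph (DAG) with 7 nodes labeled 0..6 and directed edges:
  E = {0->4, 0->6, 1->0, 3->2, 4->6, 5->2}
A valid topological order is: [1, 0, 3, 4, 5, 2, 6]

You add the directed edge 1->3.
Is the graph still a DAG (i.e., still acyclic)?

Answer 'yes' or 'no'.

Given toposort: [1, 0, 3, 4, 5, 2, 6]
Position of 1: index 0; position of 3: index 2
New edge 1->3: forward
Forward edge: respects the existing order. Still a DAG, same toposort still valid.
Still a DAG? yes

Answer: yes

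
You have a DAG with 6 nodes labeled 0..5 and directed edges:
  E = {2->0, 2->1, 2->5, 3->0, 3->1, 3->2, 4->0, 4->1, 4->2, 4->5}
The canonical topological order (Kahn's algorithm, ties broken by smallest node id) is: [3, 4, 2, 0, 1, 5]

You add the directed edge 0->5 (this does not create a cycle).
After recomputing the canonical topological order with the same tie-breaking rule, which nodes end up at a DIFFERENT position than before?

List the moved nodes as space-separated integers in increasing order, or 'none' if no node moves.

Answer: none

Derivation:
Old toposort: [3, 4, 2, 0, 1, 5]
Added edge 0->5
Recompute Kahn (smallest-id tiebreak):
  initial in-degrees: [3, 3, 2, 0, 0, 3]
  ready (indeg=0): [3, 4]
  pop 3: indeg[0]->2; indeg[1]->2; indeg[2]->1 | ready=[4] | order so far=[3]
  pop 4: indeg[0]->1; indeg[1]->1; indeg[2]->0; indeg[5]->2 | ready=[2] | order so far=[3, 4]
  pop 2: indeg[0]->0; indeg[1]->0; indeg[5]->1 | ready=[0, 1] | order so far=[3, 4, 2]
  pop 0: indeg[5]->0 | ready=[1, 5] | order so far=[3, 4, 2, 0]
  pop 1: no out-edges | ready=[5] | order so far=[3, 4, 2, 0, 1]
  pop 5: no out-edges | ready=[] | order so far=[3, 4, 2, 0, 1, 5]
New canonical toposort: [3, 4, 2, 0, 1, 5]
Compare positions:
  Node 0: index 3 -> 3 (same)
  Node 1: index 4 -> 4 (same)
  Node 2: index 2 -> 2 (same)
  Node 3: index 0 -> 0 (same)
  Node 4: index 1 -> 1 (same)
  Node 5: index 5 -> 5 (same)
Nodes that changed position: none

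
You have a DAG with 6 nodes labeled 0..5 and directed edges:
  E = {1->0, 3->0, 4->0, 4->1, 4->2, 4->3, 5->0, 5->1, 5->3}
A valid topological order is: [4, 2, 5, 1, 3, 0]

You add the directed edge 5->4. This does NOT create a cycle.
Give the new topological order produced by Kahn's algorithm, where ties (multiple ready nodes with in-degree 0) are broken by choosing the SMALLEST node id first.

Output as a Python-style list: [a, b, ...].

Old toposort: [4, 2, 5, 1, 3, 0]
Added edge: 5->4
Position of 5 (2) > position of 4 (0). Must reorder: 5 must now come before 4.
Run Kahn's algorithm (break ties by smallest node id):
  initial in-degrees: [4, 2, 1, 2, 1, 0]
  ready (indeg=0): [5]
  pop 5: indeg[0]->3; indeg[1]->1; indeg[3]->1; indeg[4]->0 | ready=[4] | order so far=[5]
  pop 4: indeg[0]->2; indeg[1]->0; indeg[2]->0; indeg[3]->0 | ready=[1, 2, 3] | order so far=[5, 4]
  pop 1: indeg[0]->1 | ready=[2, 3] | order so far=[5, 4, 1]
  pop 2: no out-edges | ready=[3] | order so far=[5, 4, 1, 2]
  pop 3: indeg[0]->0 | ready=[0] | order so far=[5, 4, 1, 2, 3]
  pop 0: no out-edges | ready=[] | order so far=[5, 4, 1, 2, 3, 0]
  Result: [5, 4, 1, 2, 3, 0]

Answer: [5, 4, 1, 2, 3, 0]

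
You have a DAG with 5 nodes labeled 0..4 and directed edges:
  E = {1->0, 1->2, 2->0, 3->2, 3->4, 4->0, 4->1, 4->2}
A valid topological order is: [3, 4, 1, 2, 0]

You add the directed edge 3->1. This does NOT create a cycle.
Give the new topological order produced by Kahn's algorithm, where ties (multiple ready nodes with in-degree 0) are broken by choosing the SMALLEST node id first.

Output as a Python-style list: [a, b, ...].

Answer: [3, 4, 1, 2, 0]

Derivation:
Old toposort: [3, 4, 1, 2, 0]
Added edge: 3->1
Position of 3 (0) < position of 1 (2). Old order still valid.
Run Kahn's algorithm (break ties by smallest node id):
  initial in-degrees: [3, 2, 3, 0, 1]
  ready (indeg=0): [3]
  pop 3: indeg[1]->1; indeg[2]->2; indeg[4]->0 | ready=[4] | order so far=[3]
  pop 4: indeg[0]->2; indeg[1]->0; indeg[2]->1 | ready=[1] | order so far=[3, 4]
  pop 1: indeg[0]->1; indeg[2]->0 | ready=[2] | order so far=[3, 4, 1]
  pop 2: indeg[0]->0 | ready=[0] | order so far=[3, 4, 1, 2]
  pop 0: no out-edges | ready=[] | order so far=[3, 4, 1, 2, 0]
  Result: [3, 4, 1, 2, 0]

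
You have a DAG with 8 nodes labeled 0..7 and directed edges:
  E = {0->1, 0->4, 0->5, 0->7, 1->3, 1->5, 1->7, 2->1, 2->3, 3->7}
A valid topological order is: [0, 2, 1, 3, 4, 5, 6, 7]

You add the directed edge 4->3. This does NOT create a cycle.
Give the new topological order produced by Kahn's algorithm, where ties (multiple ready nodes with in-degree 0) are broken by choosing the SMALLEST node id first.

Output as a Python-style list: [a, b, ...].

Old toposort: [0, 2, 1, 3, 4, 5, 6, 7]
Added edge: 4->3
Position of 4 (4) > position of 3 (3). Must reorder: 4 must now come before 3.
Run Kahn's algorithm (break ties by smallest node id):
  initial in-degrees: [0, 2, 0, 3, 1, 2, 0, 3]
  ready (indeg=0): [0, 2, 6]
  pop 0: indeg[1]->1; indeg[4]->0; indeg[5]->1; indeg[7]->2 | ready=[2, 4, 6] | order so far=[0]
  pop 2: indeg[1]->0; indeg[3]->2 | ready=[1, 4, 6] | order so far=[0, 2]
  pop 1: indeg[3]->1; indeg[5]->0; indeg[7]->1 | ready=[4, 5, 6] | order so far=[0, 2, 1]
  pop 4: indeg[3]->0 | ready=[3, 5, 6] | order so far=[0, 2, 1, 4]
  pop 3: indeg[7]->0 | ready=[5, 6, 7] | order so far=[0, 2, 1, 4, 3]
  pop 5: no out-edges | ready=[6, 7] | order so far=[0, 2, 1, 4, 3, 5]
  pop 6: no out-edges | ready=[7] | order so far=[0, 2, 1, 4, 3, 5, 6]
  pop 7: no out-edges | ready=[] | order so far=[0, 2, 1, 4, 3, 5, 6, 7]
  Result: [0, 2, 1, 4, 3, 5, 6, 7]

Answer: [0, 2, 1, 4, 3, 5, 6, 7]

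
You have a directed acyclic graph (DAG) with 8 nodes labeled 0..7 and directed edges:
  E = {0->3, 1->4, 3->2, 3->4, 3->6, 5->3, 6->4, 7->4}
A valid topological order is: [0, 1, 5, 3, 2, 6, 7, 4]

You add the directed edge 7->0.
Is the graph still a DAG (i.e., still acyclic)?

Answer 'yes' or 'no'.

Given toposort: [0, 1, 5, 3, 2, 6, 7, 4]
Position of 7: index 6; position of 0: index 0
New edge 7->0: backward (u after v in old order)
Backward edge: old toposort is now invalid. Check if this creates a cycle.
Does 0 already reach 7? Reachable from 0: [0, 2, 3, 4, 6]. NO -> still a DAG (reorder needed).
Still a DAG? yes

Answer: yes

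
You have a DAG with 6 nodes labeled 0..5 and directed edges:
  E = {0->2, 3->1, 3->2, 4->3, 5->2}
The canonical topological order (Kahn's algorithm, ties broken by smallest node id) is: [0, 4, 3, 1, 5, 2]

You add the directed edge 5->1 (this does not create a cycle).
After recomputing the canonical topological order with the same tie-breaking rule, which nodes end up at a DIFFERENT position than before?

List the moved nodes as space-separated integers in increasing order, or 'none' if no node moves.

Old toposort: [0, 4, 3, 1, 5, 2]
Added edge 5->1
Recompute Kahn (smallest-id tiebreak):
  initial in-degrees: [0, 2, 3, 1, 0, 0]
  ready (indeg=0): [0, 4, 5]
  pop 0: indeg[2]->2 | ready=[4, 5] | order so far=[0]
  pop 4: indeg[3]->0 | ready=[3, 5] | order so far=[0, 4]
  pop 3: indeg[1]->1; indeg[2]->1 | ready=[5] | order so far=[0, 4, 3]
  pop 5: indeg[1]->0; indeg[2]->0 | ready=[1, 2] | order so far=[0, 4, 3, 5]
  pop 1: no out-edges | ready=[2] | order so far=[0, 4, 3, 5, 1]
  pop 2: no out-edges | ready=[] | order so far=[0, 4, 3, 5, 1, 2]
New canonical toposort: [0, 4, 3, 5, 1, 2]
Compare positions:
  Node 0: index 0 -> 0 (same)
  Node 1: index 3 -> 4 (moved)
  Node 2: index 5 -> 5 (same)
  Node 3: index 2 -> 2 (same)
  Node 4: index 1 -> 1 (same)
  Node 5: index 4 -> 3 (moved)
Nodes that changed position: 1 5

Answer: 1 5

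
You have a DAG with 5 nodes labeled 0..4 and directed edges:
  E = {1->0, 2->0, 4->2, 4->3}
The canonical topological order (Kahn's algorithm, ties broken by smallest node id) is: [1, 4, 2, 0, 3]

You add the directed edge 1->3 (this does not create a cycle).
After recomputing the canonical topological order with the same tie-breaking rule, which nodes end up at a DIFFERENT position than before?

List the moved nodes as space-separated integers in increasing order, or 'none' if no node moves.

Old toposort: [1, 4, 2, 0, 3]
Added edge 1->3
Recompute Kahn (smallest-id tiebreak):
  initial in-degrees: [2, 0, 1, 2, 0]
  ready (indeg=0): [1, 4]
  pop 1: indeg[0]->1; indeg[3]->1 | ready=[4] | order so far=[1]
  pop 4: indeg[2]->0; indeg[3]->0 | ready=[2, 3] | order so far=[1, 4]
  pop 2: indeg[0]->0 | ready=[0, 3] | order so far=[1, 4, 2]
  pop 0: no out-edges | ready=[3] | order so far=[1, 4, 2, 0]
  pop 3: no out-edges | ready=[] | order so far=[1, 4, 2, 0, 3]
New canonical toposort: [1, 4, 2, 0, 3]
Compare positions:
  Node 0: index 3 -> 3 (same)
  Node 1: index 0 -> 0 (same)
  Node 2: index 2 -> 2 (same)
  Node 3: index 4 -> 4 (same)
  Node 4: index 1 -> 1 (same)
Nodes that changed position: none

Answer: none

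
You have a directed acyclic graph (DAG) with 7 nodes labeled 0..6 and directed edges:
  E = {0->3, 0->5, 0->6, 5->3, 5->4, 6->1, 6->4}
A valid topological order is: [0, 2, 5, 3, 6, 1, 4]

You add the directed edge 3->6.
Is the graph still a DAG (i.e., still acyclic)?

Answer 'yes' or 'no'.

Answer: yes

Derivation:
Given toposort: [0, 2, 5, 3, 6, 1, 4]
Position of 3: index 3; position of 6: index 4
New edge 3->6: forward
Forward edge: respects the existing order. Still a DAG, same toposort still valid.
Still a DAG? yes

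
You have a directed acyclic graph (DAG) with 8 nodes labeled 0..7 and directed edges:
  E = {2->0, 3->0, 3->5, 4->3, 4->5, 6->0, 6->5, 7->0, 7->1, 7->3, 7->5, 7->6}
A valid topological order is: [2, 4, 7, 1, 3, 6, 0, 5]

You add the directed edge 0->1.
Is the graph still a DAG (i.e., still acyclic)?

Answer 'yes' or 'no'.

Given toposort: [2, 4, 7, 1, 3, 6, 0, 5]
Position of 0: index 6; position of 1: index 3
New edge 0->1: backward (u after v in old order)
Backward edge: old toposort is now invalid. Check if this creates a cycle.
Does 1 already reach 0? Reachable from 1: [1]. NO -> still a DAG (reorder needed).
Still a DAG? yes

Answer: yes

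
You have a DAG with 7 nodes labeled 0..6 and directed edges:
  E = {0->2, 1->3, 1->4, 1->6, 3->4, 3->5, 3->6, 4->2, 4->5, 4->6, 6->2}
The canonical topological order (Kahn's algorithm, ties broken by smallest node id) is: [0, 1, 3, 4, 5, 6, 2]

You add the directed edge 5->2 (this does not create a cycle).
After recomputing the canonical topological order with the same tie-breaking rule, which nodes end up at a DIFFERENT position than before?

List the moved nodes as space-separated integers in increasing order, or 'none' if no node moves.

Old toposort: [0, 1, 3, 4, 5, 6, 2]
Added edge 5->2
Recompute Kahn (smallest-id tiebreak):
  initial in-degrees: [0, 0, 4, 1, 2, 2, 3]
  ready (indeg=0): [0, 1]
  pop 0: indeg[2]->3 | ready=[1] | order so far=[0]
  pop 1: indeg[3]->0; indeg[4]->1; indeg[6]->2 | ready=[3] | order so far=[0, 1]
  pop 3: indeg[4]->0; indeg[5]->1; indeg[6]->1 | ready=[4] | order so far=[0, 1, 3]
  pop 4: indeg[2]->2; indeg[5]->0; indeg[6]->0 | ready=[5, 6] | order so far=[0, 1, 3, 4]
  pop 5: indeg[2]->1 | ready=[6] | order so far=[0, 1, 3, 4, 5]
  pop 6: indeg[2]->0 | ready=[2] | order so far=[0, 1, 3, 4, 5, 6]
  pop 2: no out-edges | ready=[] | order so far=[0, 1, 3, 4, 5, 6, 2]
New canonical toposort: [0, 1, 3, 4, 5, 6, 2]
Compare positions:
  Node 0: index 0 -> 0 (same)
  Node 1: index 1 -> 1 (same)
  Node 2: index 6 -> 6 (same)
  Node 3: index 2 -> 2 (same)
  Node 4: index 3 -> 3 (same)
  Node 5: index 4 -> 4 (same)
  Node 6: index 5 -> 5 (same)
Nodes that changed position: none

Answer: none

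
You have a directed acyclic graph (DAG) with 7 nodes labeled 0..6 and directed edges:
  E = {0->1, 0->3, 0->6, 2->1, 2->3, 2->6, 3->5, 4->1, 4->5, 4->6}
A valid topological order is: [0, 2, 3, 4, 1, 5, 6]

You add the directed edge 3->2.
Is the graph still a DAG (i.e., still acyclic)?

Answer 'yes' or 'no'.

Answer: no

Derivation:
Given toposort: [0, 2, 3, 4, 1, 5, 6]
Position of 3: index 2; position of 2: index 1
New edge 3->2: backward (u after v in old order)
Backward edge: old toposort is now invalid. Check if this creates a cycle.
Does 2 already reach 3? Reachable from 2: [1, 2, 3, 5, 6]. YES -> cycle!
Still a DAG? no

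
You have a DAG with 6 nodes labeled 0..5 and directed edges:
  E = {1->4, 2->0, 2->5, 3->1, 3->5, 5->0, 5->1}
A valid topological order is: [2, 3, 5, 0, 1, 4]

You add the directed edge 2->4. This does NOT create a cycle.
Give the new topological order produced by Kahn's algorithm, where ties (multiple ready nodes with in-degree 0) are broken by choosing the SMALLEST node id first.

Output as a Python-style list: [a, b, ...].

Old toposort: [2, 3, 5, 0, 1, 4]
Added edge: 2->4
Position of 2 (0) < position of 4 (5). Old order still valid.
Run Kahn's algorithm (break ties by smallest node id):
  initial in-degrees: [2, 2, 0, 0, 2, 2]
  ready (indeg=0): [2, 3]
  pop 2: indeg[0]->1; indeg[4]->1; indeg[5]->1 | ready=[3] | order so far=[2]
  pop 3: indeg[1]->1; indeg[5]->0 | ready=[5] | order so far=[2, 3]
  pop 5: indeg[0]->0; indeg[1]->0 | ready=[0, 1] | order so far=[2, 3, 5]
  pop 0: no out-edges | ready=[1] | order so far=[2, 3, 5, 0]
  pop 1: indeg[4]->0 | ready=[4] | order so far=[2, 3, 5, 0, 1]
  pop 4: no out-edges | ready=[] | order so far=[2, 3, 5, 0, 1, 4]
  Result: [2, 3, 5, 0, 1, 4]

Answer: [2, 3, 5, 0, 1, 4]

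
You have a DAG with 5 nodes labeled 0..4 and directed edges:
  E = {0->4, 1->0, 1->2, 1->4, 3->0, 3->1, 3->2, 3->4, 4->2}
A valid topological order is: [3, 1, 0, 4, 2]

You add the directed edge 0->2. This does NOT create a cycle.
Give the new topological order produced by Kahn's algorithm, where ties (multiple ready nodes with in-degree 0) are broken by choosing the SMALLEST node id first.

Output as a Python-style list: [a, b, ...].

Answer: [3, 1, 0, 4, 2]

Derivation:
Old toposort: [3, 1, 0, 4, 2]
Added edge: 0->2
Position of 0 (2) < position of 2 (4). Old order still valid.
Run Kahn's algorithm (break ties by smallest node id):
  initial in-degrees: [2, 1, 4, 0, 3]
  ready (indeg=0): [3]
  pop 3: indeg[0]->1; indeg[1]->0; indeg[2]->3; indeg[4]->2 | ready=[1] | order so far=[3]
  pop 1: indeg[0]->0; indeg[2]->2; indeg[4]->1 | ready=[0] | order so far=[3, 1]
  pop 0: indeg[2]->1; indeg[4]->0 | ready=[4] | order so far=[3, 1, 0]
  pop 4: indeg[2]->0 | ready=[2] | order so far=[3, 1, 0, 4]
  pop 2: no out-edges | ready=[] | order so far=[3, 1, 0, 4, 2]
  Result: [3, 1, 0, 4, 2]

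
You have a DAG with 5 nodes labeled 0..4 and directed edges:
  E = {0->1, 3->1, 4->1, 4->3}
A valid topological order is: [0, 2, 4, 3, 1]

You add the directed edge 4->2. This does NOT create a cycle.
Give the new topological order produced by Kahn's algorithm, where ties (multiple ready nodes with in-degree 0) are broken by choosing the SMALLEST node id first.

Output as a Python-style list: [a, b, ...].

Old toposort: [0, 2, 4, 3, 1]
Added edge: 4->2
Position of 4 (2) > position of 2 (1). Must reorder: 4 must now come before 2.
Run Kahn's algorithm (break ties by smallest node id):
  initial in-degrees: [0, 3, 1, 1, 0]
  ready (indeg=0): [0, 4]
  pop 0: indeg[1]->2 | ready=[4] | order so far=[0]
  pop 4: indeg[1]->1; indeg[2]->0; indeg[3]->0 | ready=[2, 3] | order so far=[0, 4]
  pop 2: no out-edges | ready=[3] | order so far=[0, 4, 2]
  pop 3: indeg[1]->0 | ready=[1] | order so far=[0, 4, 2, 3]
  pop 1: no out-edges | ready=[] | order so far=[0, 4, 2, 3, 1]
  Result: [0, 4, 2, 3, 1]

Answer: [0, 4, 2, 3, 1]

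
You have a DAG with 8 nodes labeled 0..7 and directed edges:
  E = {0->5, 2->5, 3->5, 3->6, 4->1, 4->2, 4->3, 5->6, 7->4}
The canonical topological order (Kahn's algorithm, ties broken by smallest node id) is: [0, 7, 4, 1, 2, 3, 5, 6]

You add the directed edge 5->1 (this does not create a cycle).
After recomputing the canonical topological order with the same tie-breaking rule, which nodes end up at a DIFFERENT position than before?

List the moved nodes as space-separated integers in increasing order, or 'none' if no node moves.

Answer: 1 2 3 5

Derivation:
Old toposort: [0, 7, 4, 1, 2, 3, 5, 6]
Added edge 5->1
Recompute Kahn (smallest-id tiebreak):
  initial in-degrees: [0, 2, 1, 1, 1, 3, 2, 0]
  ready (indeg=0): [0, 7]
  pop 0: indeg[5]->2 | ready=[7] | order so far=[0]
  pop 7: indeg[4]->0 | ready=[4] | order so far=[0, 7]
  pop 4: indeg[1]->1; indeg[2]->0; indeg[3]->0 | ready=[2, 3] | order so far=[0, 7, 4]
  pop 2: indeg[5]->1 | ready=[3] | order so far=[0, 7, 4, 2]
  pop 3: indeg[5]->0; indeg[6]->1 | ready=[5] | order so far=[0, 7, 4, 2, 3]
  pop 5: indeg[1]->0; indeg[6]->0 | ready=[1, 6] | order so far=[0, 7, 4, 2, 3, 5]
  pop 1: no out-edges | ready=[6] | order so far=[0, 7, 4, 2, 3, 5, 1]
  pop 6: no out-edges | ready=[] | order so far=[0, 7, 4, 2, 3, 5, 1, 6]
New canonical toposort: [0, 7, 4, 2, 3, 5, 1, 6]
Compare positions:
  Node 0: index 0 -> 0 (same)
  Node 1: index 3 -> 6 (moved)
  Node 2: index 4 -> 3 (moved)
  Node 3: index 5 -> 4 (moved)
  Node 4: index 2 -> 2 (same)
  Node 5: index 6 -> 5 (moved)
  Node 6: index 7 -> 7 (same)
  Node 7: index 1 -> 1 (same)
Nodes that changed position: 1 2 3 5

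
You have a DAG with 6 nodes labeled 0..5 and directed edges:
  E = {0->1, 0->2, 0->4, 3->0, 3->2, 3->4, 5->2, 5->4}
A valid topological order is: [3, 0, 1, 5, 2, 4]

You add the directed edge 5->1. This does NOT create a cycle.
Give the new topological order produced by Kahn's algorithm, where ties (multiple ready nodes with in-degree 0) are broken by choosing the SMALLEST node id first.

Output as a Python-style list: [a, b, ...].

Old toposort: [3, 0, 1, 5, 2, 4]
Added edge: 5->1
Position of 5 (3) > position of 1 (2). Must reorder: 5 must now come before 1.
Run Kahn's algorithm (break ties by smallest node id):
  initial in-degrees: [1, 2, 3, 0, 3, 0]
  ready (indeg=0): [3, 5]
  pop 3: indeg[0]->0; indeg[2]->2; indeg[4]->2 | ready=[0, 5] | order so far=[3]
  pop 0: indeg[1]->1; indeg[2]->1; indeg[4]->1 | ready=[5] | order so far=[3, 0]
  pop 5: indeg[1]->0; indeg[2]->0; indeg[4]->0 | ready=[1, 2, 4] | order so far=[3, 0, 5]
  pop 1: no out-edges | ready=[2, 4] | order so far=[3, 0, 5, 1]
  pop 2: no out-edges | ready=[4] | order so far=[3, 0, 5, 1, 2]
  pop 4: no out-edges | ready=[] | order so far=[3, 0, 5, 1, 2, 4]
  Result: [3, 0, 5, 1, 2, 4]

Answer: [3, 0, 5, 1, 2, 4]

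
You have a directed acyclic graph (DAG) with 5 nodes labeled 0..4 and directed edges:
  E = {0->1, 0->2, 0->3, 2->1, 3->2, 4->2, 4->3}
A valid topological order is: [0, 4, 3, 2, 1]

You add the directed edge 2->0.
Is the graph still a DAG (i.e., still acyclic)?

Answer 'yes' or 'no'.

Given toposort: [0, 4, 3, 2, 1]
Position of 2: index 3; position of 0: index 0
New edge 2->0: backward (u after v in old order)
Backward edge: old toposort is now invalid. Check if this creates a cycle.
Does 0 already reach 2? Reachable from 0: [0, 1, 2, 3]. YES -> cycle!
Still a DAG? no

Answer: no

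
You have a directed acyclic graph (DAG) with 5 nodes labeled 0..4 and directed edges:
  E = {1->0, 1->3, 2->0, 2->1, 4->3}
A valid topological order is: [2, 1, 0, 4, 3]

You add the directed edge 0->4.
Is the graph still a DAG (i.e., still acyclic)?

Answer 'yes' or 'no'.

Answer: yes

Derivation:
Given toposort: [2, 1, 0, 4, 3]
Position of 0: index 2; position of 4: index 3
New edge 0->4: forward
Forward edge: respects the existing order. Still a DAG, same toposort still valid.
Still a DAG? yes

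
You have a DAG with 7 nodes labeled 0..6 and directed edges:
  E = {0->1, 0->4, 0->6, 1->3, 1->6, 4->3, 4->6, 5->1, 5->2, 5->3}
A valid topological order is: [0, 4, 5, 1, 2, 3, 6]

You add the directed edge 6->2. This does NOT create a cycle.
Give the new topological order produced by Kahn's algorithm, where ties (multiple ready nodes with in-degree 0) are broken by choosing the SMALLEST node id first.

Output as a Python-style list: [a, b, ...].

Answer: [0, 4, 5, 1, 3, 6, 2]

Derivation:
Old toposort: [0, 4, 5, 1, 2, 3, 6]
Added edge: 6->2
Position of 6 (6) > position of 2 (4). Must reorder: 6 must now come before 2.
Run Kahn's algorithm (break ties by smallest node id):
  initial in-degrees: [0, 2, 2, 3, 1, 0, 3]
  ready (indeg=0): [0, 5]
  pop 0: indeg[1]->1; indeg[4]->0; indeg[6]->2 | ready=[4, 5] | order so far=[0]
  pop 4: indeg[3]->2; indeg[6]->1 | ready=[5] | order so far=[0, 4]
  pop 5: indeg[1]->0; indeg[2]->1; indeg[3]->1 | ready=[1] | order so far=[0, 4, 5]
  pop 1: indeg[3]->0; indeg[6]->0 | ready=[3, 6] | order so far=[0, 4, 5, 1]
  pop 3: no out-edges | ready=[6] | order so far=[0, 4, 5, 1, 3]
  pop 6: indeg[2]->0 | ready=[2] | order so far=[0, 4, 5, 1, 3, 6]
  pop 2: no out-edges | ready=[] | order so far=[0, 4, 5, 1, 3, 6, 2]
  Result: [0, 4, 5, 1, 3, 6, 2]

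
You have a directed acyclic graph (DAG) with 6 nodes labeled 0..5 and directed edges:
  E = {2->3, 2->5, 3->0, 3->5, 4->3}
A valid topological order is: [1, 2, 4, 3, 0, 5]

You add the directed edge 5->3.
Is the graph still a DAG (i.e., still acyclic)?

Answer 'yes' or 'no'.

Given toposort: [1, 2, 4, 3, 0, 5]
Position of 5: index 5; position of 3: index 3
New edge 5->3: backward (u after v in old order)
Backward edge: old toposort is now invalid. Check if this creates a cycle.
Does 3 already reach 5? Reachable from 3: [0, 3, 5]. YES -> cycle!
Still a DAG? no

Answer: no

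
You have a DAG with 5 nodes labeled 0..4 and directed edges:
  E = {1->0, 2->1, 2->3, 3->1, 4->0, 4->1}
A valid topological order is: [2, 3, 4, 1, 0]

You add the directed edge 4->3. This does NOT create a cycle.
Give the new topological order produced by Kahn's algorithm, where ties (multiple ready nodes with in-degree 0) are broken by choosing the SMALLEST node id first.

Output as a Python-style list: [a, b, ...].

Answer: [2, 4, 3, 1, 0]

Derivation:
Old toposort: [2, 3, 4, 1, 0]
Added edge: 4->3
Position of 4 (2) > position of 3 (1). Must reorder: 4 must now come before 3.
Run Kahn's algorithm (break ties by smallest node id):
  initial in-degrees: [2, 3, 0, 2, 0]
  ready (indeg=0): [2, 4]
  pop 2: indeg[1]->2; indeg[3]->1 | ready=[4] | order so far=[2]
  pop 4: indeg[0]->1; indeg[1]->1; indeg[3]->0 | ready=[3] | order so far=[2, 4]
  pop 3: indeg[1]->0 | ready=[1] | order so far=[2, 4, 3]
  pop 1: indeg[0]->0 | ready=[0] | order so far=[2, 4, 3, 1]
  pop 0: no out-edges | ready=[] | order so far=[2, 4, 3, 1, 0]
  Result: [2, 4, 3, 1, 0]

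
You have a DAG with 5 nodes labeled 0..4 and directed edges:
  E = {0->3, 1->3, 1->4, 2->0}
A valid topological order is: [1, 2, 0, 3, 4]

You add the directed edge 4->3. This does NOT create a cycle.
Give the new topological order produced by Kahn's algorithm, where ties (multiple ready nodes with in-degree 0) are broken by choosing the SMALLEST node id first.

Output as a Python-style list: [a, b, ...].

Old toposort: [1, 2, 0, 3, 4]
Added edge: 4->3
Position of 4 (4) > position of 3 (3). Must reorder: 4 must now come before 3.
Run Kahn's algorithm (break ties by smallest node id):
  initial in-degrees: [1, 0, 0, 3, 1]
  ready (indeg=0): [1, 2]
  pop 1: indeg[3]->2; indeg[4]->0 | ready=[2, 4] | order so far=[1]
  pop 2: indeg[0]->0 | ready=[0, 4] | order so far=[1, 2]
  pop 0: indeg[3]->1 | ready=[4] | order so far=[1, 2, 0]
  pop 4: indeg[3]->0 | ready=[3] | order so far=[1, 2, 0, 4]
  pop 3: no out-edges | ready=[] | order so far=[1, 2, 0, 4, 3]
  Result: [1, 2, 0, 4, 3]

Answer: [1, 2, 0, 4, 3]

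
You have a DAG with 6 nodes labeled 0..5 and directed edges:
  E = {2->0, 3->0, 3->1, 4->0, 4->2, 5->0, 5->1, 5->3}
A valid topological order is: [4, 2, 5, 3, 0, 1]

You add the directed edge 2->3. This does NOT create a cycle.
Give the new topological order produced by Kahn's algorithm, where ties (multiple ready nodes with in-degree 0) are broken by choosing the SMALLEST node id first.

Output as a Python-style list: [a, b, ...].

Answer: [4, 2, 5, 3, 0, 1]

Derivation:
Old toposort: [4, 2, 5, 3, 0, 1]
Added edge: 2->3
Position of 2 (1) < position of 3 (3). Old order still valid.
Run Kahn's algorithm (break ties by smallest node id):
  initial in-degrees: [4, 2, 1, 2, 0, 0]
  ready (indeg=0): [4, 5]
  pop 4: indeg[0]->3; indeg[2]->0 | ready=[2, 5] | order so far=[4]
  pop 2: indeg[0]->2; indeg[3]->1 | ready=[5] | order so far=[4, 2]
  pop 5: indeg[0]->1; indeg[1]->1; indeg[3]->0 | ready=[3] | order so far=[4, 2, 5]
  pop 3: indeg[0]->0; indeg[1]->0 | ready=[0, 1] | order so far=[4, 2, 5, 3]
  pop 0: no out-edges | ready=[1] | order so far=[4, 2, 5, 3, 0]
  pop 1: no out-edges | ready=[] | order so far=[4, 2, 5, 3, 0, 1]
  Result: [4, 2, 5, 3, 0, 1]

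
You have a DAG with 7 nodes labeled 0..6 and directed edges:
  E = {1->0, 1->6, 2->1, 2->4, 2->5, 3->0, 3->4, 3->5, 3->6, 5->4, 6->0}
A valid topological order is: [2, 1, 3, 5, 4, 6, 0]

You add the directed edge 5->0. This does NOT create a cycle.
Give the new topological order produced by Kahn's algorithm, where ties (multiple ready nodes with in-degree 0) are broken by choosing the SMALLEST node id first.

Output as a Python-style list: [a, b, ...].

Old toposort: [2, 1, 3, 5, 4, 6, 0]
Added edge: 5->0
Position of 5 (3) < position of 0 (6). Old order still valid.
Run Kahn's algorithm (break ties by smallest node id):
  initial in-degrees: [4, 1, 0, 0, 3, 2, 2]
  ready (indeg=0): [2, 3]
  pop 2: indeg[1]->0; indeg[4]->2; indeg[5]->1 | ready=[1, 3] | order so far=[2]
  pop 1: indeg[0]->3; indeg[6]->1 | ready=[3] | order so far=[2, 1]
  pop 3: indeg[0]->2; indeg[4]->1; indeg[5]->0; indeg[6]->0 | ready=[5, 6] | order so far=[2, 1, 3]
  pop 5: indeg[0]->1; indeg[4]->0 | ready=[4, 6] | order so far=[2, 1, 3, 5]
  pop 4: no out-edges | ready=[6] | order so far=[2, 1, 3, 5, 4]
  pop 6: indeg[0]->0 | ready=[0] | order so far=[2, 1, 3, 5, 4, 6]
  pop 0: no out-edges | ready=[] | order so far=[2, 1, 3, 5, 4, 6, 0]
  Result: [2, 1, 3, 5, 4, 6, 0]

Answer: [2, 1, 3, 5, 4, 6, 0]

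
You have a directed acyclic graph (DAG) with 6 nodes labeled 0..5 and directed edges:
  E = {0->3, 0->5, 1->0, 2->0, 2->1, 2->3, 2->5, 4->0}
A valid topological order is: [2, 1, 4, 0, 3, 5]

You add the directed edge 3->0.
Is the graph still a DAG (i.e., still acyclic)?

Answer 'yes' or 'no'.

Answer: no

Derivation:
Given toposort: [2, 1, 4, 0, 3, 5]
Position of 3: index 4; position of 0: index 3
New edge 3->0: backward (u after v in old order)
Backward edge: old toposort is now invalid. Check if this creates a cycle.
Does 0 already reach 3? Reachable from 0: [0, 3, 5]. YES -> cycle!
Still a DAG? no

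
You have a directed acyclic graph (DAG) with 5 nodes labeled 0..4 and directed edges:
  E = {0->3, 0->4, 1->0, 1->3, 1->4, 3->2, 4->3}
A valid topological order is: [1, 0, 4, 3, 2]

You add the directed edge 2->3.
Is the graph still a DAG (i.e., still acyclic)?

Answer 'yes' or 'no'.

Answer: no

Derivation:
Given toposort: [1, 0, 4, 3, 2]
Position of 2: index 4; position of 3: index 3
New edge 2->3: backward (u after v in old order)
Backward edge: old toposort is now invalid. Check if this creates a cycle.
Does 3 already reach 2? Reachable from 3: [2, 3]. YES -> cycle!
Still a DAG? no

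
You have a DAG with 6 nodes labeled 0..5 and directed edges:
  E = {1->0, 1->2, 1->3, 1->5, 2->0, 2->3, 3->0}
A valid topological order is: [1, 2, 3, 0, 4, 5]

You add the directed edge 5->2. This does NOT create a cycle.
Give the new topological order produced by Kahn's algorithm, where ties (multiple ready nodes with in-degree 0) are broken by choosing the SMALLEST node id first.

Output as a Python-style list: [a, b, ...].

Answer: [1, 4, 5, 2, 3, 0]

Derivation:
Old toposort: [1, 2, 3, 0, 4, 5]
Added edge: 5->2
Position of 5 (5) > position of 2 (1). Must reorder: 5 must now come before 2.
Run Kahn's algorithm (break ties by smallest node id):
  initial in-degrees: [3, 0, 2, 2, 0, 1]
  ready (indeg=0): [1, 4]
  pop 1: indeg[0]->2; indeg[2]->1; indeg[3]->1; indeg[5]->0 | ready=[4, 5] | order so far=[1]
  pop 4: no out-edges | ready=[5] | order so far=[1, 4]
  pop 5: indeg[2]->0 | ready=[2] | order so far=[1, 4, 5]
  pop 2: indeg[0]->1; indeg[3]->0 | ready=[3] | order so far=[1, 4, 5, 2]
  pop 3: indeg[0]->0 | ready=[0] | order so far=[1, 4, 5, 2, 3]
  pop 0: no out-edges | ready=[] | order so far=[1, 4, 5, 2, 3, 0]
  Result: [1, 4, 5, 2, 3, 0]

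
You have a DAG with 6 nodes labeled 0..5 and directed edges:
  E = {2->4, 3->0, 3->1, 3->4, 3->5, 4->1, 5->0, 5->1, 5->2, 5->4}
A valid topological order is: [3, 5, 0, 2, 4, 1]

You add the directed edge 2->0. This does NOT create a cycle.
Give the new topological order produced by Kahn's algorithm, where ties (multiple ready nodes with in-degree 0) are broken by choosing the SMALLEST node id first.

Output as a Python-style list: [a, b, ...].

Old toposort: [3, 5, 0, 2, 4, 1]
Added edge: 2->0
Position of 2 (3) > position of 0 (2). Must reorder: 2 must now come before 0.
Run Kahn's algorithm (break ties by smallest node id):
  initial in-degrees: [3, 3, 1, 0, 3, 1]
  ready (indeg=0): [3]
  pop 3: indeg[0]->2; indeg[1]->2; indeg[4]->2; indeg[5]->0 | ready=[5] | order so far=[3]
  pop 5: indeg[0]->1; indeg[1]->1; indeg[2]->0; indeg[4]->1 | ready=[2] | order so far=[3, 5]
  pop 2: indeg[0]->0; indeg[4]->0 | ready=[0, 4] | order so far=[3, 5, 2]
  pop 0: no out-edges | ready=[4] | order so far=[3, 5, 2, 0]
  pop 4: indeg[1]->0 | ready=[1] | order so far=[3, 5, 2, 0, 4]
  pop 1: no out-edges | ready=[] | order so far=[3, 5, 2, 0, 4, 1]
  Result: [3, 5, 2, 0, 4, 1]

Answer: [3, 5, 2, 0, 4, 1]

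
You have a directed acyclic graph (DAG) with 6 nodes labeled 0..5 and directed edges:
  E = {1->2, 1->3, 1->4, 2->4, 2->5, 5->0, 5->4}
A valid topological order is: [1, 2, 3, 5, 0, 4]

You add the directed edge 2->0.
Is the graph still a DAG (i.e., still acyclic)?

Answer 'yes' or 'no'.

Given toposort: [1, 2, 3, 5, 0, 4]
Position of 2: index 1; position of 0: index 4
New edge 2->0: forward
Forward edge: respects the existing order. Still a DAG, same toposort still valid.
Still a DAG? yes

Answer: yes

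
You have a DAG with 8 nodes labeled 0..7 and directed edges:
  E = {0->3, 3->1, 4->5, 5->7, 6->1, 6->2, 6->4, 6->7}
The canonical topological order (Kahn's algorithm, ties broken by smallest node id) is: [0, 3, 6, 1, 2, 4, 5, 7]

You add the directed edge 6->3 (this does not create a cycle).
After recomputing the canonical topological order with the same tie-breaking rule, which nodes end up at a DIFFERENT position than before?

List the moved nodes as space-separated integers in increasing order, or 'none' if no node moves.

Old toposort: [0, 3, 6, 1, 2, 4, 5, 7]
Added edge 6->3
Recompute Kahn (smallest-id tiebreak):
  initial in-degrees: [0, 2, 1, 2, 1, 1, 0, 2]
  ready (indeg=0): [0, 6]
  pop 0: indeg[3]->1 | ready=[6] | order so far=[0]
  pop 6: indeg[1]->1; indeg[2]->0; indeg[3]->0; indeg[4]->0; indeg[7]->1 | ready=[2, 3, 4] | order so far=[0, 6]
  pop 2: no out-edges | ready=[3, 4] | order so far=[0, 6, 2]
  pop 3: indeg[1]->0 | ready=[1, 4] | order so far=[0, 6, 2, 3]
  pop 1: no out-edges | ready=[4] | order so far=[0, 6, 2, 3, 1]
  pop 4: indeg[5]->0 | ready=[5] | order so far=[0, 6, 2, 3, 1, 4]
  pop 5: indeg[7]->0 | ready=[7] | order so far=[0, 6, 2, 3, 1, 4, 5]
  pop 7: no out-edges | ready=[] | order so far=[0, 6, 2, 3, 1, 4, 5, 7]
New canonical toposort: [0, 6, 2, 3, 1, 4, 5, 7]
Compare positions:
  Node 0: index 0 -> 0 (same)
  Node 1: index 3 -> 4 (moved)
  Node 2: index 4 -> 2 (moved)
  Node 3: index 1 -> 3 (moved)
  Node 4: index 5 -> 5 (same)
  Node 5: index 6 -> 6 (same)
  Node 6: index 2 -> 1 (moved)
  Node 7: index 7 -> 7 (same)
Nodes that changed position: 1 2 3 6

Answer: 1 2 3 6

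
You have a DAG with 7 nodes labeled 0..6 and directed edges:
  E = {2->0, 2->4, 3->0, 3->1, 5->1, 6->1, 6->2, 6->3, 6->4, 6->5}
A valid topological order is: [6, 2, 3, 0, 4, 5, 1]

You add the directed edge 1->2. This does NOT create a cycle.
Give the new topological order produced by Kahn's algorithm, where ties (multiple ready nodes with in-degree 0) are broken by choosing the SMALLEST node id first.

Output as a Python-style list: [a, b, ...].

Answer: [6, 3, 5, 1, 2, 0, 4]

Derivation:
Old toposort: [6, 2, 3, 0, 4, 5, 1]
Added edge: 1->2
Position of 1 (6) > position of 2 (1). Must reorder: 1 must now come before 2.
Run Kahn's algorithm (break ties by smallest node id):
  initial in-degrees: [2, 3, 2, 1, 2, 1, 0]
  ready (indeg=0): [6]
  pop 6: indeg[1]->2; indeg[2]->1; indeg[3]->0; indeg[4]->1; indeg[5]->0 | ready=[3, 5] | order so far=[6]
  pop 3: indeg[0]->1; indeg[1]->1 | ready=[5] | order so far=[6, 3]
  pop 5: indeg[1]->0 | ready=[1] | order so far=[6, 3, 5]
  pop 1: indeg[2]->0 | ready=[2] | order so far=[6, 3, 5, 1]
  pop 2: indeg[0]->0; indeg[4]->0 | ready=[0, 4] | order so far=[6, 3, 5, 1, 2]
  pop 0: no out-edges | ready=[4] | order so far=[6, 3, 5, 1, 2, 0]
  pop 4: no out-edges | ready=[] | order so far=[6, 3, 5, 1, 2, 0, 4]
  Result: [6, 3, 5, 1, 2, 0, 4]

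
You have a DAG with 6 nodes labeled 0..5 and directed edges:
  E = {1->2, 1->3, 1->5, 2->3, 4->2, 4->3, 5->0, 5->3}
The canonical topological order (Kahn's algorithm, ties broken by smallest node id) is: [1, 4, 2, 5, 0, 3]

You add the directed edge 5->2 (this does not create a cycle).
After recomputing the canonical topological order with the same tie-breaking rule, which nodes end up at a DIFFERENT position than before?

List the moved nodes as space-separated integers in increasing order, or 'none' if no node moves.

Old toposort: [1, 4, 2, 5, 0, 3]
Added edge 5->2
Recompute Kahn (smallest-id tiebreak):
  initial in-degrees: [1, 0, 3, 4, 0, 1]
  ready (indeg=0): [1, 4]
  pop 1: indeg[2]->2; indeg[3]->3; indeg[5]->0 | ready=[4, 5] | order so far=[1]
  pop 4: indeg[2]->1; indeg[3]->2 | ready=[5] | order so far=[1, 4]
  pop 5: indeg[0]->0; indeg[2]->0; indeg[3]->1 | ready=[0, 2] | order so far=[1, 4, 5]
  pop 0: no out-edges | ready=[2] | order so far=[1, 4, 5, 0]
  pop 2: indeg[3]->0 | ready=[3] | order so far=[1, 4, 5, 0, 2]
  pop 3: no out-edges | ready=[] | order so far=[1, 4, 5, 0, 2, 3]
New canonical toposort: [1, 4, 5, 0, 2, 3]
Compare positions:
  Node 0: index 4 -> 3 (moved)
  Node 1: index 0 -> 0 (same)
  Node 2: index 2 -> 4 (moved)
  Node 3: index 5 -> 5 (same)
  Node 4: index 1 -> 1 (same)
  Node 5: index 3 -> 2 (moved)
Nodes that changed position: 0 2 5

Answer: 0 2 5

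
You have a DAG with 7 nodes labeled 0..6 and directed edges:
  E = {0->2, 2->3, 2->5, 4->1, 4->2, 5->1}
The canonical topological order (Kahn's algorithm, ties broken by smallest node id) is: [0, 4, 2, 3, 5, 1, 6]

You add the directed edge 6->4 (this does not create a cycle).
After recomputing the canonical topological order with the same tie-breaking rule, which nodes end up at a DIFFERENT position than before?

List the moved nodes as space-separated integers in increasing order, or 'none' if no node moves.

Old toposort: [0, 4, 2, 3, 5, 1, 6]
Added edge 6->4
Recompute Kahn (smallest-id tiebreak):
  initial in-degrees: [0, 2, 2, 1, 1, 1, 0]
  ready (indeg=0): [0, 6]
  pop 0: indeg[2]->1 | ready=[6] | order so far=[0]
  pop 6: indeg[4]->0 | ready=[4] | order so far=[0, 6]
  pop 4: indeg[1]->1; indeg[2]->0 | ready=[2] | order so far=[0, 6, 4]
  pop 2: indeg[3]->0; indeg[5]->0 | ready=[3, 5] | order so far=[0, 6, 4, 2]
  pop 3: no out-edges | ready=[5] | order so far=[0, 6, 4, 2, 3]
  pop 5: indeg[1]->0 | ready=[1] | order so far=[0, 6, 4, 2, 3, 5]
  pop 1: no out-edges | ready=[] | order so far=[0, 6, 4, 2, 3, 5, 1]
New canonical toposort: [0, 6, 4, 2, 3, 5, 1]
Compare positions:
  Node 0: index 0 -> 0 (same)
  Node 1: index 5 -> 6 (moved)
  Node 2: index 2 -> 3 (moved)
  Node 3: index 3 -> 4 (moved)
  Node 4: index 1 -> 2 (moved)
  Node 5: index 4 -> 5 (moved)
  Node 6: index 6 -> 1 (moved)
Nodes that changed position: 1 2 3 4 5 6

Answer: 1 2 3 4 5 6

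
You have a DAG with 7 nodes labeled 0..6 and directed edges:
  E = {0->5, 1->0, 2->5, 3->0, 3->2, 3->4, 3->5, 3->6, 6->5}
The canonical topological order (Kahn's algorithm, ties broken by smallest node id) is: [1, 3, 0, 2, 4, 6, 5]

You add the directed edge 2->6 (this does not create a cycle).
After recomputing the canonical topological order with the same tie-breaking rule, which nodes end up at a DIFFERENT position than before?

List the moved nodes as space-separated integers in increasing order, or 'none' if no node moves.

Answer: none

Derivation:
Old toposort: [1, 3, 0, 2, 4, 6, 5]
Added edge 2->6
Recompute Kahn (smallest-id tiebreak):
  initial in-degrees: [2, 0, 1, 0, 1, 4, 2]
  ready (indeg=0): [1, 3]
  pop 1: indeg[0]->1 | ready=[3] | order so far=[1]
  pop 3: indeg[0]->0; indeg[2]->0; indeg[4]->0; indeg[5]->3; indeg[6]->1 | ready=[0, 2, 4] | order so far=[1, 3]
  pop 0: indeg[5]->2 | ready=[2, 4] | order so far=[1, 3, 0]
  pop 2: indeg[5]->1; indeg[6]->0 | ready=[4, 6] | order so far=[1, 3, 0, 2]
  pop 4: no out-edges | ready=[6] | order so far=[1, 3, 0, 2, 4]
  pop 6: indeg[5]->0 | ready=[5] | order so far=[1, 3, 0, 2, 4, 6]
  pop 5: no out-edges | ready=[] | order so far=[1, 3, 0, 2, 4, 6, 5]
New canonical toposort: [1, 3, 0, 2, 4, 6, 5]
Compare positions:
  Node 0: index 2 -> 2 (same)
  Node 1: index 0 -> 0 (same)
  Node 2: index 3 -> 3 (same)
  Node 3: index 1 -> 1 (same)
  Node 4: index 4 -> 4 (same)
  Node 5: index 6 -> 6 (same)
  Node 6: index 5 -> 5 (same)
Nodes that changed position: none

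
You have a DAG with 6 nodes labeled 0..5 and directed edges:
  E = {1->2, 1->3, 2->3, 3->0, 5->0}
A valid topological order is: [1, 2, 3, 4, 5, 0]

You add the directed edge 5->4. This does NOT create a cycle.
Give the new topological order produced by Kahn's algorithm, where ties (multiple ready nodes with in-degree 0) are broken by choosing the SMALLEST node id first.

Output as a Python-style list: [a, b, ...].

Answer: [1, 2, 3, 5, 0, 4]

Derivation:
Old toposort: [1, 2, 3, 4, 5, 0]
Added edge: 5->4
Position of 5 (4) > position of 4 (3). Must reorder: 5 must now come before 4.
Run Kahn's algorithm (break ties by smallest node id):
  initial in-degrees: [2, 0, 1, 2, 1, 0]
  ready (indeg=0): [1, 5]
  pop 1: indeg[2]->0; indeg[3]->1 | ready=[2, 5] | order so far=[1]
  pop 2: indeg[3]->0 | ready=[3, 5] | order so far=[1, 2]
  pop 3: indeg[0]->1 | ready=[5] | order so far=[1, 2, 3]
  pop 5: indeg[0]->0; indeg[4]->0 | ready=[0, 4] | order so far=[1, 2, 3, 5]
  pop 0: no out-edges | ready=[4] | order so far=[1, 2, 3, 5, 0]
  pop 4: no out-edges | ready=[] | order so far=[1, 2, 3, 5, 0, 4]
  Result: [1, 2, 3, 5, 0, 4]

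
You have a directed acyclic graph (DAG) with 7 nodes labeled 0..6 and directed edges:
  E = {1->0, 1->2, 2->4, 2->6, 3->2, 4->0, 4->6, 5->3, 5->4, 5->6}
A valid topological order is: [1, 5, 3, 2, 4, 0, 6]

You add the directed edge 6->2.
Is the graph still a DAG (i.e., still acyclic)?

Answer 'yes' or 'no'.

Given toposort: [1, 5, 3, 2, 4, 0, 6]
Position of 6: index 6; position of 2: index 3
New edge 6->2: backward (u after v in old order)
Backward edge: old toposort is now invalid. Check if this creates a cycle.
Does 2 already reach 6? Reachable from 2: [0, 2, 4, 6]. YES -> cycle!
Still a DAG? no

Answer: no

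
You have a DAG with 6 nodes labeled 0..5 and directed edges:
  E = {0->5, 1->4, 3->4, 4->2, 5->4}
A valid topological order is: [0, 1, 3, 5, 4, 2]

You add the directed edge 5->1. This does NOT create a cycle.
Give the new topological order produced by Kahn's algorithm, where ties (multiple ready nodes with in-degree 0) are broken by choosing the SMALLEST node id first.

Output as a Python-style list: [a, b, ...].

Old toposort: [0, 1, 3, 5, 4, 2]
Added edge: 5->1
Position of 5 (3) > position of 1 (1). Must reorder: 5 must now come before 1.
Run Kahn's algorithm (break ties by smallest node id):
  initial in-degrees: [0, 1, 1, 0, 3, 1]
  ready (indeg=0): [0, 3]
  pop 0: indeg[5]->0 | ready=[3, 5] | order so far=[0]
  pop 3: indeg[4]->2 | ready=[5] | order so far=[0, 3]
  pop 5: indeg[1]->0; indeg[4]->1 | ready=[1] | order so far=[0, 3, 5]
  pop 1: indeg[4]->0 | ready=[4] | order so far=[0, 3, 5, 1]
  pop 4: indeg[2]->0 | ready=[2] | order so far=[0, 3, 5, 1, 4]
  pop 2: no out-edges | ready=[] | order so far=[0, 3, 5, 1, 4, 2]
  Result: [0, 3, 5, 1, 4, 2]

Answer: [0, 3, 5, 1, 4, 2]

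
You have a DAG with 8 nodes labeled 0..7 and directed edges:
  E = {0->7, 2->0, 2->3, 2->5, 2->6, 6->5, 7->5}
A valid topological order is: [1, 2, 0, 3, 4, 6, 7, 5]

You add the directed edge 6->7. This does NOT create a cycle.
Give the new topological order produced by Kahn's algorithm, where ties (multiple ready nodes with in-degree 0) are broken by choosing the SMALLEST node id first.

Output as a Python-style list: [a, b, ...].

Old toposort: [1, 2, 0, 3, 4, 6, 7, 5]
Added edge: 6->7
Position of 6 (5) < position of 7 (6). Old order still valid.
Run Kahn's algorithm (break ties by smallest node id):
  initial in-degrees: [1, 0, 0, 1, 0, 3, 1, 2]
  ready (indeg=0): [1, 2, 4]
  pop 1: no out-edges | ready=[2, 4] | order so far=[1]
  pop 2: indeg[0]->0; indeg[3]->0; indeg[5]->2; indeg[6]->0 | ready=[0, 3, 4, 6] | order so far=[1, 2]
  pop 0: indeg[7]->1 | ready=[3, 4, 6] | order so far=[1, 2, 0]
  pop 3: no out-edges | ready=[4, 6] | order so far=[1, 2, 0, 3]
  pop 4: no out-edges | ready=[6] | order so far=[1, 2, 0, 3, 4]
  pop 6: indeg[5]->1; indeg[7]->0 | ready=[7] | order so far=[1, 2, 0, 3, 4, 6]
  pop 7: indeg[5]->0 | ready=[5] | order so far=[1, 2, 0, 3, 4, 6, 7]
  pop 5: no out-edges | ready=[] | order so far=[1, 2, 0, 3, 4, 6, 7, 5]
  Result: [1, 2, 0, 3, 4, 6, 7, 5]

Answer: [1, 2, 0, 3, 4, 6, 7, 5]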